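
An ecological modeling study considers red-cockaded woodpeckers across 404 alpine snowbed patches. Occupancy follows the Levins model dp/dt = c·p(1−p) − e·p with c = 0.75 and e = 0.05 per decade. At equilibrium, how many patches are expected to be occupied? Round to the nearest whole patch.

377

p* = 1 − e/c = 1 − 0.05/0.75 = 0.9333.
Expected occupied patches = N × p* = 404 × 0.9333 = 377.07 ≈ 377.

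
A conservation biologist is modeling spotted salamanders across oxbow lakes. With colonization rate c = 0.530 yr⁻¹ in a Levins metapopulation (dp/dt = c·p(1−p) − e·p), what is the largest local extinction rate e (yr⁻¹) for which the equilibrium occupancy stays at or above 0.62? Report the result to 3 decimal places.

0.201

1 − e/c ≥ 0.62 ⇒ e ≤ c(1 − 0.62) = 0.530 × 0.3800.
e_max = 0.2014.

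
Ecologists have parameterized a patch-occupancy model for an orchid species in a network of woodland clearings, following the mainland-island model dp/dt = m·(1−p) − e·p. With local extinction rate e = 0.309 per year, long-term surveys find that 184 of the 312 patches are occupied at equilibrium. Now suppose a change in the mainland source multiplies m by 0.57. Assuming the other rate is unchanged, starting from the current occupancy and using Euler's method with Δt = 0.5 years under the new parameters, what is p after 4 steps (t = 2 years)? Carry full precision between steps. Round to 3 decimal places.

0.488

Observed p* = 184/312 = 0.58974.
Balance m(1−p*) = e·p* gives m = e·p*/(1−p*) = 0.309×0.58974/0.41026 = 0.44419.
Starting from p₀ = 0.58974; update p ← p + (dp/dt)·Δt with the new parameters.
p: 0.58974 → 0.55056  (Δp = -0.03918)
p: 0.55056 → 0.52240  (Δp = -0.02817)
p: 0.52240 → 0.50215  (Δp = -0.02025)
p: 0.50215 → 0.48759  (Δp = -0.01456)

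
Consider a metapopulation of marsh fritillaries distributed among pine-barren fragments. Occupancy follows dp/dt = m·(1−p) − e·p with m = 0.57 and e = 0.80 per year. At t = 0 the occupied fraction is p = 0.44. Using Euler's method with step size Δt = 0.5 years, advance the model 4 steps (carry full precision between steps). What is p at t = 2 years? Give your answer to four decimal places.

Update rule: p ← p + [m·(1−p) − e·p]·Δt with Δt = 0.5.
step 1: Δp = -0.01640, p = 0.42360
step 2: Δp = -0.00517, p = 0.41843
step 3: Δp = -0.00163, p = 0.41681
step 4: Δp = -0.00051, p = 0.41629

0.4163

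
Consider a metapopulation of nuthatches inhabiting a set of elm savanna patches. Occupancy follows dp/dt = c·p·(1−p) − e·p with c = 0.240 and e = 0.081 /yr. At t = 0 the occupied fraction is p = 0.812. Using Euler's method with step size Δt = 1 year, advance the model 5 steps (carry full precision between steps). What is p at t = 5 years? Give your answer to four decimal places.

Update rule: p ← p + [c·p·(1−p) − e·p]·Δt with Δt = 1.
p: 0.81200 → 0.78287  (Δp = -0.02913)
p: 0.78287 → 0.76025  (Δp = -0.02262)
p: 0.76025 → 0.74241  (Δp = -0.01784)
p: 0.74241 → 0.72818  (Δp = -0.01424)
p: 0.72818 → 0.71670  (Δp = -0.01148)

0.7167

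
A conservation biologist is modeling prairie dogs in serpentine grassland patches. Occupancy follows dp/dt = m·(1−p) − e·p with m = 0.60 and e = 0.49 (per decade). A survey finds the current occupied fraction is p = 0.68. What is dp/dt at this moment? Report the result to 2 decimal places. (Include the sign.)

Colonization term: m·(1−p) = 0.60×0.3200 = 0.19200.
Extinction term: e·p = 0.33320.
dp/dt = 0.19200 − 0.33320 = -0.14120.

-0.14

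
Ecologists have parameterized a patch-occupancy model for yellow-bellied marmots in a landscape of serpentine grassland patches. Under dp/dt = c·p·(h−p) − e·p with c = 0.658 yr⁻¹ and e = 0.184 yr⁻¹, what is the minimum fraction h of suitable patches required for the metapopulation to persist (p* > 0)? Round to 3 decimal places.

p* = h − e/c is positive only when h > e/c.
h_min = e/c = 0.184/0.658 = 0.2796.

0.280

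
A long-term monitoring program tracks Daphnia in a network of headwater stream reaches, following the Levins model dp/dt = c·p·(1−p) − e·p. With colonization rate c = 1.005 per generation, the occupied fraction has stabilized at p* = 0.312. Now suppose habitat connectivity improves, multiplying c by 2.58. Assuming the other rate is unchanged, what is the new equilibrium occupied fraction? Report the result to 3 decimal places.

Balance c(1−p*) = e gives e = 1.005×(1 − 0.31200) = 0.69144.
New p* = 1 − e/c = 1 − 0.69144/2.59290 = 0.73333.

0.733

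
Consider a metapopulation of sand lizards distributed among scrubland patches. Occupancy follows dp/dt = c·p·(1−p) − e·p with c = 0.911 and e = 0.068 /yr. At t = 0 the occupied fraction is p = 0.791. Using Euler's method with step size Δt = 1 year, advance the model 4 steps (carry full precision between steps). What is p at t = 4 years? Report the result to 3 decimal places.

0.925

Update rule: p ← p + [c·p·(1−p) − e·p]·Δt with Δt = 1.
  1  |  dp/dt·Δt = +0.096818  |  p_1 = 0.887818
  2  |  dp/dt·Δt = +0.030362  |  p_2 = 0.918179
  3  |  dp/dt·Δt = +0.006004  |  p_3 = 0.924183
  4  |  dp/dt·Δt = +0.000988  |  p_4 = 0.925171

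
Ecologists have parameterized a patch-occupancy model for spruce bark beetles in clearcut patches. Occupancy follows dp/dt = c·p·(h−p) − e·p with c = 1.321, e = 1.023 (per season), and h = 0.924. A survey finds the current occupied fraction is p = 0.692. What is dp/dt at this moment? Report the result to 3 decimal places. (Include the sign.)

-0.496

Colonization term: c·p·(h−p) = 1.321×0.692×0.2320 = 0.21208.
Extinction term: e·p = 0.70792.
dp/dt = 0.21208 − 0.70792 = -0.49584.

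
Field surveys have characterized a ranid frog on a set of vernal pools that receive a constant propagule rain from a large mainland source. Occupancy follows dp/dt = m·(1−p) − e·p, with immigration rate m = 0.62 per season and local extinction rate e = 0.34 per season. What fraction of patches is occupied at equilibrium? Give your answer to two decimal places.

At equilibrium the propagule rain into empty patches balances local extinction: m(1−p*) = e·p*.
p* = m/(m+e) = 0.62/(0.62+0.34) = 0.62/0.9600 = 0.6458.

0.65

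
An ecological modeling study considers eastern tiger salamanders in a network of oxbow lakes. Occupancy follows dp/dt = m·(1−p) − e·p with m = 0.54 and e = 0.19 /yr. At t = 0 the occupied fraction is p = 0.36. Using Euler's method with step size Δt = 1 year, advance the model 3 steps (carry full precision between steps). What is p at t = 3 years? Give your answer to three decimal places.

Update rule: p ← p + [m·(1−p) − e·p]·Δt with Δt = 1.
p: 0.36000 → 0.63720  (Δp = +0.27720)
p: 0.63720 → 0.71204  (Δp = +0.07484)
p: 0.71204 → 0.73225  (Δp = +0.02021)

0.732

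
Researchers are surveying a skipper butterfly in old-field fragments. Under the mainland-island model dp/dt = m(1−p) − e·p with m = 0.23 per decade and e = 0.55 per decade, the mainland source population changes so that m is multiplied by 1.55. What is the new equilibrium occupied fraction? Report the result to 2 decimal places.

Before: p* = 0.23/(0.23+0.55) = 0.2949.
After: m = 0.3565, e = 0.55; p* = 0.3565/0.9065 = 0.3933.

0.39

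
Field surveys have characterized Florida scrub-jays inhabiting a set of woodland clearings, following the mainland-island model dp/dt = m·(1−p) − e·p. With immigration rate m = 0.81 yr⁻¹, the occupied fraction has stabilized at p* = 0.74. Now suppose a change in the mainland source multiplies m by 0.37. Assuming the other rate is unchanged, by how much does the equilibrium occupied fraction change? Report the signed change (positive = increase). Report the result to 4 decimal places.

-0.2271

Balance m(1−p*) = e·p* gives e = m(1−p*)/p* = 0.81×0.26000/0.74000 = 0.28459.
New p* = m/(m+e) = 0.29970/(0.29970+0.28459) = 0.51293.
Δp* = 0.51293 − 0.74000 = -0.22707.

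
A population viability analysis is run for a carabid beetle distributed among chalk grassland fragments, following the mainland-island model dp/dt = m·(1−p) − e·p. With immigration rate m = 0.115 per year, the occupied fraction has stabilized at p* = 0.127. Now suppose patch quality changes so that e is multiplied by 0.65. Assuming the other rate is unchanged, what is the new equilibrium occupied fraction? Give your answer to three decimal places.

Balance m(1−p*) = e·p* gives e = m(1−p*)/p* = 0.115×0.87300/0.12700 = 0.79051.
New p* = m/(m+e) = 0.11500/(0.11500+0.51383) = 0.18288.

0.183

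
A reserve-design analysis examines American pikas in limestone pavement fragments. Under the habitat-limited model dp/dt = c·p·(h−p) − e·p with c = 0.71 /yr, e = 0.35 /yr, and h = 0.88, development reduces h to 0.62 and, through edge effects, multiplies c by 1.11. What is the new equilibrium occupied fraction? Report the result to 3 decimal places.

0.176

Before: p* = h − e/c = 0.88 − 0.35/0.71 = 0.88 − 0.4930 = 0.3870.
After: c = 0.7881, e = 0.35, h = 0.62; p* = 0.62 − 0.35/0.7881 = 0.1759.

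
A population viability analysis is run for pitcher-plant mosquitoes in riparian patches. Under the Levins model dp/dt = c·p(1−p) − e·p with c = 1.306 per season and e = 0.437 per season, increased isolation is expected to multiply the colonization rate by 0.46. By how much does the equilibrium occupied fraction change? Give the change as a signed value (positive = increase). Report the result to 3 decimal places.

Before: p* = 1 − 0.437/1.306 = 0.6654.
After the change, c = 0.60076, e = 0.437, so p* = 1 − 0.437/0.60076 = 0.2726.
Δp* = 0.2726 − 0.6654 = -0.3928.

-0.393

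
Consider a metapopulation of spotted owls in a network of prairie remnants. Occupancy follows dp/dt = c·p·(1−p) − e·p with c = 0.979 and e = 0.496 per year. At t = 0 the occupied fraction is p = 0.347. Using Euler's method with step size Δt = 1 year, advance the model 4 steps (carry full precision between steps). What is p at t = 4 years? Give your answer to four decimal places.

0.4747

Update rule: p ← p + [c·p·(1−p) − e·p]·Δt with Δt = 1.
step 1: Δp = +0.04972, p = 0.39672
step 2: Δp = +0.03753, p = 0.43425
step 3: Δp = +0.02513, p = 0.45938
step 4: Δp = +0.01528, p = 0.47466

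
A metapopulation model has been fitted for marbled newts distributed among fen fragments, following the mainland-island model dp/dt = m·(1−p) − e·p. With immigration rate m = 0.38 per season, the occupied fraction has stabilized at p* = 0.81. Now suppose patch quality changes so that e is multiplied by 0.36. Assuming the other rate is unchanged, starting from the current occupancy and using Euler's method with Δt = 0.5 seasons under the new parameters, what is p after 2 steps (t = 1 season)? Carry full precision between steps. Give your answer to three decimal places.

0.851

Balance m(1−p*) = e·p* gives e = m(1−p*)/p* = 0.38×0.19000/0.81000 = 0.08914.
Starting from p₀ = 0.81000; update p ← p + (dp/dt)·Δt with the new parameters.
  1  |  dp/dt·Δt = +0.023104  |  p_1 = 0.833104
  2  |  dp/dt·Δt = +0.018344  |  p_2 = 0.851448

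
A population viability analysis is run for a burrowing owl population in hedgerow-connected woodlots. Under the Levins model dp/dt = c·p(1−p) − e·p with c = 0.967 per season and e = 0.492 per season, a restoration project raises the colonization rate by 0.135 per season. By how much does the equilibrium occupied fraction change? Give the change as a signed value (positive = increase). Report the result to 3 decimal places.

0.062

Before: p* = 1 − 0.492/0.967 = 0.4912.
After the change, c = 1.102, e = 0.492, so p* = 1 − 0.492/1.102 = 0.5535.
Δp* = 0.5535 − 0.4912 = +0.0623.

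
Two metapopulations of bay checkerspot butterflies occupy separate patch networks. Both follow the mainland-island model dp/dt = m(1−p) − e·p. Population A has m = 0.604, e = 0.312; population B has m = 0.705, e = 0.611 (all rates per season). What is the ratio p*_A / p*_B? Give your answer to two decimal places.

1.23

A: p*_A = m/(m+e) = 0.604/0.9160 = 0.6594.
B: p*_B = 0.705/1.3160 = 0.5357.
p*_A / p*_B = 0.6594/0.5357 = 1.2309.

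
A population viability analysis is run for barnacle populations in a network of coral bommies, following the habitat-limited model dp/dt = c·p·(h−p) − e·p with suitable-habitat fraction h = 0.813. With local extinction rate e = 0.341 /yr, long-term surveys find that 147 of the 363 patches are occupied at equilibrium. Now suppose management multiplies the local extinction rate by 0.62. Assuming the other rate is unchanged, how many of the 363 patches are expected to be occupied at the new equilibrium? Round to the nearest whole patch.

Observed p* = 147/363 = 0.40496.
Balance c(h−p*) = e gives c = e/(0.813 − 0.40496) = 0.341/0.40804 = 0.83570.
New p* = 0.813 − e/c = 0.813 − 0.21142/0.83570 = 0.56001.
Expected occupied = 363 × 0.56001 = 203.28 ≈ 203.

203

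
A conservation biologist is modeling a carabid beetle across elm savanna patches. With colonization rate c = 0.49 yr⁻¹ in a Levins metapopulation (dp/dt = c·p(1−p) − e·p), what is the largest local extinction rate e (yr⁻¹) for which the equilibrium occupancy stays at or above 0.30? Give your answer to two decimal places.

1 − e/c ≥ 0.30 ⇒ e ≤ c(1 − 0.30) = 0.49 × 0.7000.
e_max = 0.3430.

0.34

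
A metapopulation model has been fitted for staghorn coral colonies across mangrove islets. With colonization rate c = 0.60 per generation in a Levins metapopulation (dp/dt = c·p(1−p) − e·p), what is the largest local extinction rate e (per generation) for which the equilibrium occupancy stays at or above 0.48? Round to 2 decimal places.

1 − e/c ≥ 0.48 ⇒ e ≤ c(1 − 0.48) = 0.60 × 0.5200.
e_max = 0.3120.

0.31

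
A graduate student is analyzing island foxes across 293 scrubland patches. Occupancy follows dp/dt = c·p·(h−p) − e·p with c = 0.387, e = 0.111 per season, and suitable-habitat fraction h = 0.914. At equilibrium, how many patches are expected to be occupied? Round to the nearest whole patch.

184

p* = h − e/c = 0.914 − 0.2868 = 0.6272.
Expected occupied patches = N × p* = 293 × 0.6272 = 183.76 ≈ 184.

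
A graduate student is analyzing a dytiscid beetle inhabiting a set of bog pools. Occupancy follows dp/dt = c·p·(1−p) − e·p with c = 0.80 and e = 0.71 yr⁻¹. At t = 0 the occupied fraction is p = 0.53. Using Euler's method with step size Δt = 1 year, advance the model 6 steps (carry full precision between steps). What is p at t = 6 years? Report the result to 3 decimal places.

0.187

Update rule: p ← p + [c·p·(1−p) − e·p]·Δt with Δt = 1.
step 1: Δp = -0.17702, p = 0.35298
step 2: Δp = -0.06791, p = 0.28507
step 3: Δp = -0.03936, p = 0.24572
step 4: Δp = -0.02619, p = 0.21953
step 5: Δp = -0.01880, p = 0.20073
step 6: Δp = -0.01417, p = 0.18656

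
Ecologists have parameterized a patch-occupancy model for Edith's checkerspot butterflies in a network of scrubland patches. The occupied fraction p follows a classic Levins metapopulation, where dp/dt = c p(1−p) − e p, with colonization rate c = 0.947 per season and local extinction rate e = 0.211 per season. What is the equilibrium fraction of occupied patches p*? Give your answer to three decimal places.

0.777

At equilibrium, colonization balances extinction: c·p*·(1−p*) = e·p*.
So p* = 1 − e/c = 1 − 0.211/0.947 = 1 − 0.2228 = 0.7772.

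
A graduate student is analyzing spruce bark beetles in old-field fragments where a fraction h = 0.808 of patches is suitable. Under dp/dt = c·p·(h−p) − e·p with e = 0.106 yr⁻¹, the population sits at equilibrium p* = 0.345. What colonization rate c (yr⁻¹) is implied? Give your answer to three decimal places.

At equilibrium c(h−p*) = e, so c = e/(h−p*).
c = 0.106/(0.808 − 0.345) = 0.106/0.4630 = 0.2289.

0.229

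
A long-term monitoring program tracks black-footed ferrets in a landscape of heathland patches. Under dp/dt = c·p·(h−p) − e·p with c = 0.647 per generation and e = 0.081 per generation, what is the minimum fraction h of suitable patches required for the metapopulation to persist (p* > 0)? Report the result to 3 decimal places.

p* = h − e/c is positive only when h > e/c.
h_min = e/c = 0.081/0.647 = 0.1252.

0.125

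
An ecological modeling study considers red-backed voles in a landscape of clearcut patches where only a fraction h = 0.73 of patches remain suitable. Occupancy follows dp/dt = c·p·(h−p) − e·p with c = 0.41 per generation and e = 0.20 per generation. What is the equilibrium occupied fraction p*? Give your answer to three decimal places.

Setting dp/dt = 0 and dividing by p* gives c·(h−p*) = e.
So p* = h − e/c = 0.73 − 0.20/0.41 = 0.73 − 0.4878 = 0.2422.

0.242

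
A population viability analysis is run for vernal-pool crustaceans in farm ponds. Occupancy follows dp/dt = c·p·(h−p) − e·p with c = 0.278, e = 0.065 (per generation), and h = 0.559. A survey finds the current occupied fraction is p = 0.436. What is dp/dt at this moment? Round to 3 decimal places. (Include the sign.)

-0.013

Colonization term: c·p·(h−p) = 0.278×0.436×0.1230 = 0.01491.
Extinction term: e·p = 0.02834.
dp/dt = 0.01491 − 0.02834 = -0.01343.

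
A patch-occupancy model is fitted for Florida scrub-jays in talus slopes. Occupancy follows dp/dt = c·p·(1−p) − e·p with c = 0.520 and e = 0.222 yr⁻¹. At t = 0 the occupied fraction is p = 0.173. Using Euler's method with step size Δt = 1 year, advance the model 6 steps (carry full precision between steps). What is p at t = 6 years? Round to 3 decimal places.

0.413

Update rule: p ← p + [c·p·(1−p) − e·p]·Δt with Δt = 1.
t = 1: p = 0.17300 + (+0.03599) = 0.20899
t = 2: p = 0.20899 + (+0.03957) = 0.24856
t = 3: p = 0.24856 + (+0.04194) = 0.29050
t = 4: p = 0.29050 + (+0.04269) = 0.33319
t = 5: p = 0.33319 + (+0.04156) = 0.37475
t = 6: p = 0.37475 + (+0.03865) = 0.41340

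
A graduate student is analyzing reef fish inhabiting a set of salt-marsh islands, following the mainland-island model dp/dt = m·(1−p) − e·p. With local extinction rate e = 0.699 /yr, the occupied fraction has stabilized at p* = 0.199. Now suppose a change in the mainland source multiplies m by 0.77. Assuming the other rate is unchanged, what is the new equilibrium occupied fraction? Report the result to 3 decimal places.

Balance m(1−p*) = e·p* gives m = e·p*/(1−p*) = 0.699×0.19900/0.80100 = 0.17366.
New p* = m/(m+e) = 0.13372/(0.13372+0.69900) = 0.16058.

0.161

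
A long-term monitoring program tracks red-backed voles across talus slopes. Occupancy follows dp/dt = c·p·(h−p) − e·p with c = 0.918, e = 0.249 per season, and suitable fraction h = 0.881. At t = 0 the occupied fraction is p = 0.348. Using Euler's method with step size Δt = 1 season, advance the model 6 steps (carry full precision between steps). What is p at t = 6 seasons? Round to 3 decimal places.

Update rule: p ← p + [c·p·(h−p) − e·p]·Δt with Δt = 1.
p: 0.34800 → 0.43162  (Δp = +0.08362)
p: 0.43162 → 0.50220  (Δp = +0.07058)
p: 0.50220 → 0.55179  (Δp = +0.04958)
p: 0.55179 → 0.58115  (Δp = +0.02936)
p: 0.58115 → 0.59641  (Δp = +0.01526)
p: 0.59641 → 0.60372  (Δp = +0.00731)

0.604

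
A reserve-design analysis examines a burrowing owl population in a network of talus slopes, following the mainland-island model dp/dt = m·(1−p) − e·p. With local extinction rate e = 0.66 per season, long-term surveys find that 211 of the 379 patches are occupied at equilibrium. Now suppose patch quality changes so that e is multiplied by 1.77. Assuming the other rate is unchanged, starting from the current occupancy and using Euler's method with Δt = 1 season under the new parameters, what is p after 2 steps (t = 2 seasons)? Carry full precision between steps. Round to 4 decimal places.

0.5559

Observed p* = 211/379 = 0.55673.
Balance m(1−p*) = e·p* gives m = e·p*/(1−p*) = 0.66×0.55673/0.44327 = 0.82893.
Starting from p₀ = 0.55673; update p ← p + (dp/dt)·Δt with the new parameters.
  1  |  dp/dt·Δt = -0.282929  |  p_1 = 0.273799
  2  |  dp/dt·Δt = +0.282117  |  p_2 = 0.555916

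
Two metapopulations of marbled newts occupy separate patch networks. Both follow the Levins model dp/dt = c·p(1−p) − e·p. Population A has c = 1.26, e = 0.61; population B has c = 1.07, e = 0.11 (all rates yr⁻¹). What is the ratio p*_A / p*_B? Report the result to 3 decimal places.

A: p*_A = 1 − 0.61/1.26 = 0.5159.
B: p*_B = 1 − 0.11/1.07 = 0.8972.
p*_A / p*_B = 0.5159/0.8972 = 0.5750.

0.575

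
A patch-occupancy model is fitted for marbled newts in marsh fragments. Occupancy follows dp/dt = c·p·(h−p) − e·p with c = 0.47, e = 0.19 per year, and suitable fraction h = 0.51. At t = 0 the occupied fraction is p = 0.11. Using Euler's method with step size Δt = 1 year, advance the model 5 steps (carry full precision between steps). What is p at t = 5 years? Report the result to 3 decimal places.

Update rule: p ← p + [c·p·(h−p) − e·p]·Δt with Δt = 1.
t = 1: p = 0.11000 + (-0.00022) = 0.10978
t = 2: p = 0.10978 + (-0.00021) = 0.10957
t = 3: p = 0.10957 + (-0.00020) = 0.10937
t = 4: p = 0.10937 + (-0.00019) = 0.10919
t = 5: p = 0.10919 + (-0.00018) = 0.10901

0.109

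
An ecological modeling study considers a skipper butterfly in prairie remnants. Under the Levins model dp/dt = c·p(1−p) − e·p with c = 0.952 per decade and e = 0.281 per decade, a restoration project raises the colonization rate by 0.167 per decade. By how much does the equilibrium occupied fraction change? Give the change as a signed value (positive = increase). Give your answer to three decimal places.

Before: p* = 1 − 0.281/0.952 = 0.7048.
After the change, c = 1.119, e = 0.281, so p* = 1 − 0.281/1.119 = 0.7489.
Δp* = 0.7489 − 0.7048 = +0.0441.

0.044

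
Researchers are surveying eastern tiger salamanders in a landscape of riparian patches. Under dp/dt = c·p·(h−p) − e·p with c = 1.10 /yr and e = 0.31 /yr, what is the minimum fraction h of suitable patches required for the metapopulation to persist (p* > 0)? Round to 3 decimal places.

0.282

p* = h − e/c is positive only when h > e/c.
h_min = e/c = 0.31/1.10 = 0.2818.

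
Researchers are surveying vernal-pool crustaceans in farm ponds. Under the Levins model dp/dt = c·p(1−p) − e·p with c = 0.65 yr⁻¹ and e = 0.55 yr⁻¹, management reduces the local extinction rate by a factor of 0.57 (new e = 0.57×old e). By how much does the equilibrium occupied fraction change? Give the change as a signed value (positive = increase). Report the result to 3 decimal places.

Before: p* = 1 − 0.55/0.65 = 0.1538.
After the change, c = 0.65, e = 0.3135, so p* = 1 − 0.3135/0.65 = 0.5177.
Δp* = 0.5177 − 0.1538 = +0.3638.

0.364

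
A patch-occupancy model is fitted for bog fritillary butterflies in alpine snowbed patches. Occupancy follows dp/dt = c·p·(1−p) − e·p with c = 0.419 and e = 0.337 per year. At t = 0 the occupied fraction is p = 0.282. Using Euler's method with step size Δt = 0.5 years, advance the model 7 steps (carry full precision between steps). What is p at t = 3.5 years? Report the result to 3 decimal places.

0.253

Update rule: p ← p + [c·p·(1−p) − e·p]·Δt with Δt = 0.5.
step 1: Δp = -0.00510, p = 0.27690
step 2: Δp = -0.00471, p = 0.27219
step 3: Δp = -0.00436, p = 0.26783
step 4: Δp = -0.00405, p = 0.26378
step 5: Δp = -0.00376, p = 0.26002
step 6: Δp = -0.00350, p = 0.25652
step 7: Δp = -0.00327, p = 0.25325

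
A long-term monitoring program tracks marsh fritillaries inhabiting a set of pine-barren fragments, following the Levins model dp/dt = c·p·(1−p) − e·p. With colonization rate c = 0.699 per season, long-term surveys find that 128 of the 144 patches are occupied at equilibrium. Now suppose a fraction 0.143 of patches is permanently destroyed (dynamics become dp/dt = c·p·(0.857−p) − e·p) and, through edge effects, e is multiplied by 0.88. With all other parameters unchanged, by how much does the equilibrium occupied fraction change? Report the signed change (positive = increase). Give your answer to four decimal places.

-0.1297

Observed p* = 128/144 = 0.88889.
Balance c(1−p*) = e gives e = 0.699×(1 − 0.88889) = 0.07767.
New p* = 0.857 − e/c = 0.857 − 0.06835/0.69900 = 0.75922.
Δp* = 0.75922 − 0.88889 = -0.12967.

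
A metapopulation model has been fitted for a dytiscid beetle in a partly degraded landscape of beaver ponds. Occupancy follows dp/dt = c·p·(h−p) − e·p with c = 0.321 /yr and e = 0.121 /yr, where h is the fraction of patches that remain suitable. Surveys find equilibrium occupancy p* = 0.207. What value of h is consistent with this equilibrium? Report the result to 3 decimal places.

0.584

At equilibrium c(h−p*) = e, so h = p* + e/c.
h = 0.207 + 0.121/0.321 = 0.207 + 0.3769 = 0.5839.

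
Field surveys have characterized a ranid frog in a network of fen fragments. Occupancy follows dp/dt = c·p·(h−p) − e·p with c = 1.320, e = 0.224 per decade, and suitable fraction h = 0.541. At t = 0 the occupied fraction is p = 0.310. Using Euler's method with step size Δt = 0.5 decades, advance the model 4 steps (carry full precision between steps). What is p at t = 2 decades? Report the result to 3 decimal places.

0.348

Update rule: p ← p + [c·p·(h−p) − e·p]·Δt with Δt = 0.5.
p: 0.31000 → 0.32254  (Δp = +0.01254)
p: 0.32254 → 0.33292  (Δp = +0.01038)
p: 0.33292 → 0.34136  (Δp = +0.00843)
p: 0.34136 → 0.34810  (Δp = +0.00675)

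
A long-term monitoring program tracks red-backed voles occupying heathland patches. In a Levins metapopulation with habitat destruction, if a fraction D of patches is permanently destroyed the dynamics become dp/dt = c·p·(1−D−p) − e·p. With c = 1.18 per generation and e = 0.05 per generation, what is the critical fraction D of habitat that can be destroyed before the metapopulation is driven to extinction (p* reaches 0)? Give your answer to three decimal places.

The nontrivial equilibrium is p* = (1−D) − e/c; extinction occurs when this hits zero.
So D_crit = 1 − e/c = 1 − 0.05/1.18 = 1 − 0.0424 = 0.9576.
This equals the undisturbed p*, a classic result of Lande's extension.

0.958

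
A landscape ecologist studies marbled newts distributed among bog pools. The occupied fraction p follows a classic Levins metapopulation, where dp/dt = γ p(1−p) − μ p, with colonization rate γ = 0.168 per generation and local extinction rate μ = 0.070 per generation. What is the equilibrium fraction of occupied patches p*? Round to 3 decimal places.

At equilibrium, colonization balances extinction: γ·p*·(1−p*) = μ·p*.
So p* = 1 − μ/γ = 1 − 0.070/0.168 = 1 − 0.4167 = 0.5833.

0.583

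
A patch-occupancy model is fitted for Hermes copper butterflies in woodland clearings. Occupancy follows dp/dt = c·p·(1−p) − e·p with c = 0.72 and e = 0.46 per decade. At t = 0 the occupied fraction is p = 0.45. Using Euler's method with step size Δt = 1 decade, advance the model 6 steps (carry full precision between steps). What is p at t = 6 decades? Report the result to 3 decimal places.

0.372

Update rule: p ← p + [c·p·(1−p) − e·p]·Δt with Δt = 1.
step 1: Δp = -0.02880, p = 0.42120
step 2: Δp = -0.01822, p = 0.40298
step 3: Δp = -0.01215, p = 0.39083
step 4: Δp = -0.00836, p = 0.38247
step 5: Δp = -0.00588, p = 0.37659
step 6: Δp = -0.00420, p = 0.37239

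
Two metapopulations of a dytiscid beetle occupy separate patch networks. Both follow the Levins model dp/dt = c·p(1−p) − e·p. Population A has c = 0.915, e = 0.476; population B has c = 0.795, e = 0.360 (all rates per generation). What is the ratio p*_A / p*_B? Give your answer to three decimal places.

0.877

A: p*_A = 1 − 0.476/0.915 = 0.4798.
B: p*_B = 1 − 0.360/0.795 = 0.5472.
p*_A / p*_B = 0.4798/0.5472 = 0.8768.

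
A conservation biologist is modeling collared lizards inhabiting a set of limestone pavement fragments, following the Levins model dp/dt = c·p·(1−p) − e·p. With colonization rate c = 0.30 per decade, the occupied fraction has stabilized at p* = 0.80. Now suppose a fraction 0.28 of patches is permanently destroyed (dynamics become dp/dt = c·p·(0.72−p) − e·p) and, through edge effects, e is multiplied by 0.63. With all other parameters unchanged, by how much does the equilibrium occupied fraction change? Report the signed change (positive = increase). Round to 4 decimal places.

-0.2060

Balance c(1−p*) = e gives e = 0.30×(1 − 0.80000) = 0.06000.
New p* = 0.72 − e/c = 0.72 − 0.03780/0.30000 = 0.59400.
Δp* = 0.59400 − 0.80000 = -0.20600.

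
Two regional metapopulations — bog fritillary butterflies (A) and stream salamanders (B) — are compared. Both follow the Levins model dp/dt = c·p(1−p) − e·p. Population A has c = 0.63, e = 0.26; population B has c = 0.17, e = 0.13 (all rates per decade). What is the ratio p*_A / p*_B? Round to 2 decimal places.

2.50

A: p*_A = 1 − 0.26/0.63 = 0.5873.
B: p*_B = 1 − 0.13/0.17 = 0.2353.
p*_A / p*_B = 0.5873/0.2353 = 2.4960.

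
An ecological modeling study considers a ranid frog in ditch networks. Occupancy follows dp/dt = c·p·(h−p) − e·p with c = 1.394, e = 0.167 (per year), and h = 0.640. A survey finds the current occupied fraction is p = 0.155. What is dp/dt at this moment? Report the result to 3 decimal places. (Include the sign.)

Colonization term: c·p·(h−p) = 1.394×0.155×0.4850 = 0.10479.
Extinction term: e·p = 0.02589.
dp/dt = 0.10479 − 0.02589 = 0.07891.

0.079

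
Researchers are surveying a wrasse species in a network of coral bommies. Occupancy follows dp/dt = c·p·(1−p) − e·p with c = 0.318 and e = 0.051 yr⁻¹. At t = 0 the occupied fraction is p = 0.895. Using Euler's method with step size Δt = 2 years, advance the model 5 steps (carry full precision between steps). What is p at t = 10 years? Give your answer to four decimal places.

0.8407

Update rule: p ← p + [c·p·(1−p) − e·p]·Δt with Δt = 2.
t = 2: p = 0.89500 + (-0.03152) = 0.86348
t = 4: p = 0.86348 + (-0.01310) = 0.85038
t = 6: p = 0.85038 + (-0.00582) = 0.84456
t = 8: p = 0.84456 + (-0.00265) = 0.84191
t = 10: p = 0.84191 + (-0.00122) = 0.84068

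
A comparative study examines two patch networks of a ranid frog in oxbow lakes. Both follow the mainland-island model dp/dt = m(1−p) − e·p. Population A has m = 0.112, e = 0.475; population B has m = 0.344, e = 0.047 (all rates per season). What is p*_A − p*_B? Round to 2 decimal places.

A: p*_A = m/(m+e) = 0.112/0.5870 = 0.1908.
B: p*_B = 0.344/0.3910 = 0.8798.
p*_A − p*_B = 0.1908 − 0.8798 = -0.6890.

-0.69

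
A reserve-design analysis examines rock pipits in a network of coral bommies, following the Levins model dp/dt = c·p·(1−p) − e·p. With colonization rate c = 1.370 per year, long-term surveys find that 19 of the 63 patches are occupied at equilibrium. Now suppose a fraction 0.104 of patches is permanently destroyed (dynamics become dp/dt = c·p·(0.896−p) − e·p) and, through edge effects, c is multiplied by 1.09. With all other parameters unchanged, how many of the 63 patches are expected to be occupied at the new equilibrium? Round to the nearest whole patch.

Observed p* = 19/63 = 0.30159.
Balance c(1−p*) = e gives e = 1.370×(1 − 0.30159) = 0.95682.
New p* = 0.896 − e/c = 0.896 − 0.95682/1.49330 = 0.25526.
Expected occupied = 63 × 0.25526 = 16.08 ≈ 16.

16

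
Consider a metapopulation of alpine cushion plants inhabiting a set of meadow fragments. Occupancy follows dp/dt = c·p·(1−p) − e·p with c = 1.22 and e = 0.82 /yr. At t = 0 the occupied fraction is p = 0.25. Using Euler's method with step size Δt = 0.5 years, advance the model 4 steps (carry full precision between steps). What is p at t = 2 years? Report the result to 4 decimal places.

0.2896

Update rule: p ← p + [c·p·(1−p) − e·p]·Δt with Δt = 0.5.
t = 0.5: p = 0.25000 + (+0.01188) = 0.26188
t = 1: p = 0.26188 + (+0.01054) = 0.27242
t = 1.5: p = 0.27242 + (+0.00921) = 0.28163
t = 2: p = 0.28163 + (+0.00794) = 0.28958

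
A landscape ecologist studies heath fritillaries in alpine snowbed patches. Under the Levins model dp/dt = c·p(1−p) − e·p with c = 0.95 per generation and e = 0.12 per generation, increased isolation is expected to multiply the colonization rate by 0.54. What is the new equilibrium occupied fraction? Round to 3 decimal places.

Before: p* = 1 − 0.12/0.95 = 0.8737.
After the change, c = 0.513, e = 0.12, so p* = 1 − 0.12/0.513 = 0.7661.

0.766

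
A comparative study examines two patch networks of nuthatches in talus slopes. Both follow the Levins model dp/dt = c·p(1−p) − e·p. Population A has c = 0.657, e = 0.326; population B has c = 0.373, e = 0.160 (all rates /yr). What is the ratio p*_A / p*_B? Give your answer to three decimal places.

0.882

A: p*_A = 1 − 0.326/0.657 = 0.5038.
B: p*_B = 1 − 0.160/0.373 = 0.5710.
p*_A / p*_B = 0.5038/0.5710 = 0.8823.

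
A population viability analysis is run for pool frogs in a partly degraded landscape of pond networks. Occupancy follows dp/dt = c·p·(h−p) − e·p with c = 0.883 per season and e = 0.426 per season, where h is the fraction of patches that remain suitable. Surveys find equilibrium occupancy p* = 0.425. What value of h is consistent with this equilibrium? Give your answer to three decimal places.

At equilibrium c(h−p*) = e, so h = p* + e/c.
h = 0.425 + 0.426/0.883 = 0.425 + 0.4824 = 0.9074.

0.907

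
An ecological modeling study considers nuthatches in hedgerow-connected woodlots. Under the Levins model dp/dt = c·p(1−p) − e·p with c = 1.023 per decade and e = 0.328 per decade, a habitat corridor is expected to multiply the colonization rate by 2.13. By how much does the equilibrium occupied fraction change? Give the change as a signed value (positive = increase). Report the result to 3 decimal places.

0.170

Before: p* = 1 − 0.328/1.023 = 0.6794.
After the change, c = 2.17899, e = 0.328, so p* = 1 − 0.328/2.17899 = 0.8495.
Δp* = 0.8495 − 0.6794 = +0.1701.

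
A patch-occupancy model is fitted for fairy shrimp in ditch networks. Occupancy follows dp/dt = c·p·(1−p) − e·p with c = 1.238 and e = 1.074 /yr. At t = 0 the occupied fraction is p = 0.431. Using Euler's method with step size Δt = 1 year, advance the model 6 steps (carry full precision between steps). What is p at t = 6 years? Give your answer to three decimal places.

Update rule: p ← p + [c·p·(1−p) − e·p]·Δt with Δt = 1.
step 1: Δp = -0.15929, p = 0.27171
step 2: Δp = -0.04684, p = 0.22487
step 3: Δp = -0.02572, p = 0.19915
step 4: Δp = -0.01644, p = 0.18271
step 5: Δp = -0.01136, p = 0.17135
step 6: Δp = -0.00825, p = 0.16310

0.163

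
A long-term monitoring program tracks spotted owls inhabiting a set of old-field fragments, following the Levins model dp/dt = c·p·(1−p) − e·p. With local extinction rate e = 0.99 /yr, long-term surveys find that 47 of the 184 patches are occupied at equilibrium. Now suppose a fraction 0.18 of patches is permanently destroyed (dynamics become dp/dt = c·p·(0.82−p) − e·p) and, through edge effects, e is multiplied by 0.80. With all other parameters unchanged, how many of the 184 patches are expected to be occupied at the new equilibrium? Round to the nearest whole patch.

41

Observed p* = 47/184 = 0.25543.
Balance c(1−p*) = e gives c = e/(1 − 0.25543) = 0.99/0.74457 = 1.32963.
New p* = 0.82 − e/c = 0.82 − 0.79200/1.32963 = 0.22435.
Expected occupied = 184 × 0.22435 = 41.28 ≈ 41.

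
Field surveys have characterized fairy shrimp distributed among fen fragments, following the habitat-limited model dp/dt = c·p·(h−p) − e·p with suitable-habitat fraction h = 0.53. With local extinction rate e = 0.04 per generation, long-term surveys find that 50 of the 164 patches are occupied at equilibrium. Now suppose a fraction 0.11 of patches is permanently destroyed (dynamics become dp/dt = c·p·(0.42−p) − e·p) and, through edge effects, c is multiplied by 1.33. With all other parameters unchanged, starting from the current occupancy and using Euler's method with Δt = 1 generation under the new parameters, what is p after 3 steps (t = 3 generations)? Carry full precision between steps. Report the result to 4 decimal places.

Observed p* = 50/164 = 0.30488.
Balance c(h−p*) = e gives c = e/(0.53 − 0.30488) = 0.04/0.22512 = 0.17768.
Starting from p₀ = 0.30488; update p ← p + (dp/dt)·Δt with the new parameters.
p: 0.30488 → 0.30098  (Δp = -0.00390)
p: 0.30098 → 0.29740  (Δp = -0.00357)
p: 0.29740 → 0.29412  (Δp = -0.00328)

0.2941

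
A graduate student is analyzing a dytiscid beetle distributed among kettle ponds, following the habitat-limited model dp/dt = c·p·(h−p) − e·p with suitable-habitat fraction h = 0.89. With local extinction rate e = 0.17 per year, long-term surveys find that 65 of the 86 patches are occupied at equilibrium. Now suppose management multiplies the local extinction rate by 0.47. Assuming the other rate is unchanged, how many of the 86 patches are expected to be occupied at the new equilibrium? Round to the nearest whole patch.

Observed p* = 65/86 = 0.75581.
Balance c(h−p*) = e gives c = e/(0.89 − 0.75581) = 0.17/0.13419 = 1.26686.
New p* = 0.89 − e/c = 0.89 − 0.07990/1.26686 = 0.82693.
Expected occupied = 86 × 0.82693 = 71.12 ≈ 71.

71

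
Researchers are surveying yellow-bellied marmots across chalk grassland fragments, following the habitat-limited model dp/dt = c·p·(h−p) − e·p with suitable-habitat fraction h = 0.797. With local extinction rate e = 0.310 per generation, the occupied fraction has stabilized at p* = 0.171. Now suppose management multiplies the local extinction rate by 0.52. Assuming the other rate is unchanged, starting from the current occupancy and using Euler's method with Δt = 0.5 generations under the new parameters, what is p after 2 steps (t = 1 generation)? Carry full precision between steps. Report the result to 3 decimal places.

Balance c(h−p*) = e gives c = e/(0.797 − 0.17100) = 0.310/0.62600 = 0.49521.
Starting from p₀ = 0.17100; update p ← p + (dp/dt)·Δt with the new parameters.
t = 0.5: p = 0.17100 + (+0.01272) = 0.18372
t = 1: p = 0.18372 + (+0.01309) = 0.19681

0.197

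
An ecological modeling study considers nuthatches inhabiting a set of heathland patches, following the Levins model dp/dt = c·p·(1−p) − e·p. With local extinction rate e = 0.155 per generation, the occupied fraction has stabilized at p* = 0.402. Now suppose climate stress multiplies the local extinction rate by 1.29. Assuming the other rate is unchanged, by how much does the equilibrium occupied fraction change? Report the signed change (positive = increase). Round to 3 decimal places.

-0.173

Balance c(1−p*) = e gives c = e/(1 − 0.40200) = 0.155/0.59800 = 0.25920.
New p* = 1 − e/c = 1 − 0.19995/0.25920 = 0.22859.
Δp* = 0.22859 − 0.40200 = -0.17341.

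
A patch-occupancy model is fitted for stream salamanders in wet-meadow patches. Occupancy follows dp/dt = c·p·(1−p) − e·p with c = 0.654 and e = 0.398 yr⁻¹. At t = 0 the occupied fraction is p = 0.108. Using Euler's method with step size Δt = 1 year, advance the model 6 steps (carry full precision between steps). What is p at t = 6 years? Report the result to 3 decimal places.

0.248

Update rule: p ← p + [c·p·(1−p) − e·p]·Δt with Δt = 1.
  1  |  dp/dt·Δt = +0.020020  |  p_1 = 0.128020
  2  |  dp/dt·Δt = +0.022055  |  p_2 = 0.150074
  3  |  dp/dt·Δt = +0.023689  |  p_3 = 0.173764
  4  |  dp/dt·Δt = +0.024737  |  p_4 = 0.198501
  5  |  dp/dt·Δt = +0.025047  |  p_5 = 0.223547
  6  |  dp/dt·Δt = +0.024546  |  p_6 = 0.248093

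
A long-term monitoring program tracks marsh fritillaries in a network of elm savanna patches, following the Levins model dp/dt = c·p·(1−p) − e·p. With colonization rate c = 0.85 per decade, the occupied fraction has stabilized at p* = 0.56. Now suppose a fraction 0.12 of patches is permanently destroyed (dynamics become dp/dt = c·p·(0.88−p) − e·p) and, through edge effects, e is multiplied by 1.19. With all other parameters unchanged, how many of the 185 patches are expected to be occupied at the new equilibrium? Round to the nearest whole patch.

66

Balance c(1−p*) = e gives e = 0.85×(1 − 0.56000) = 0.37400.
New p* = 0.88 − e/c = 0.88 − 0.44506/0.85000 = 0.35640.
Expected occupied = 185 × 0.35640 = 65.93 ≈ 66.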